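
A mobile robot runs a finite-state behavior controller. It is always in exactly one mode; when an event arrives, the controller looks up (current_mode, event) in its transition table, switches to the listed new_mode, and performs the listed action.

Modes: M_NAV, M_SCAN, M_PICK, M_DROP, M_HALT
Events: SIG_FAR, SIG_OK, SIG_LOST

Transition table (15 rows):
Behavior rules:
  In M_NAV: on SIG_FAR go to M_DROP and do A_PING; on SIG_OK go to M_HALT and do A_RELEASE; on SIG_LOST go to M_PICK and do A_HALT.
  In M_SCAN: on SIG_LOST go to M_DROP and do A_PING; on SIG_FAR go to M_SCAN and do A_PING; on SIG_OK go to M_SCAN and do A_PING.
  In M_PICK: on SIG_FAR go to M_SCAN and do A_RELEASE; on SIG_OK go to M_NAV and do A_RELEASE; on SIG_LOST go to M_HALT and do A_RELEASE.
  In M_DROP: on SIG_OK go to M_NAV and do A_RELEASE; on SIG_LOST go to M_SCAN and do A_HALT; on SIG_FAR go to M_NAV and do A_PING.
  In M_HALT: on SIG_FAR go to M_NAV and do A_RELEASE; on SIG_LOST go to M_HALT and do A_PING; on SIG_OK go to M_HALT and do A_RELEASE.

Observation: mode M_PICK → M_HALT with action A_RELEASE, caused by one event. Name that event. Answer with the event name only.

SIG_LOST

try SIG_FAR: (M_PICK, SIG_FAR) → (M_SCAN, A_RELEASE)
try SIG_OK: (M_PICK, SIG_OK) → (M_NAV, A_RELEASE)
try SIG_LOST: (M_PICK, SIG_LOST) → (M_HALT, A_RELEASE)  ← matches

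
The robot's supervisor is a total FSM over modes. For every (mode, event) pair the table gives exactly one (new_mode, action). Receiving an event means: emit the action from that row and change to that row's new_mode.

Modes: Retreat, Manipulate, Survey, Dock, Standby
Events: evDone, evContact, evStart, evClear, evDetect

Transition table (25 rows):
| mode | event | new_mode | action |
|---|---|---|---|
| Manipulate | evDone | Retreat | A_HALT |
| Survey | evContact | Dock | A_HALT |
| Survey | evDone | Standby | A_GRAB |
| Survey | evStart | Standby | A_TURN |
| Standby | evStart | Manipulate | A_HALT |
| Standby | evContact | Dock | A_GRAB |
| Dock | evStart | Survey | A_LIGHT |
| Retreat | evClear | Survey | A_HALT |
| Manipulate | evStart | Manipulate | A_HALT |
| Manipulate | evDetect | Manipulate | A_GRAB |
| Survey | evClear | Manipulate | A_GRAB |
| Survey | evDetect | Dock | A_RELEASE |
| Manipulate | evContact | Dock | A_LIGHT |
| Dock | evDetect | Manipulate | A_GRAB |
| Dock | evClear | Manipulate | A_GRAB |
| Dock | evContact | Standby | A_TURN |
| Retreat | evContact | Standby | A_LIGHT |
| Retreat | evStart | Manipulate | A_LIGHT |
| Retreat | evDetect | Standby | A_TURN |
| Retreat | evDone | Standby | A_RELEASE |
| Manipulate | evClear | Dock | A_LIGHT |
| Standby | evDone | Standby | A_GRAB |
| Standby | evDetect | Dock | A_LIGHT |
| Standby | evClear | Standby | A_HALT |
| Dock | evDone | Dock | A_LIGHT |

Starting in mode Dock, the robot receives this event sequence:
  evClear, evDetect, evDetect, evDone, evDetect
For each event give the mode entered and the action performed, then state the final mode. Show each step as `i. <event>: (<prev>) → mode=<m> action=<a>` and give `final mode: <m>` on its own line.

final mode: Standby

1. evClear: (Dock) → mode=Manipulate action=A_GRAB
2. evDetect: (Manipulate) → mode=Manipulate action=A_GRAB
3. evDetect: (Manipulate) → mode=Manipulate action=A_GRAB
4. evDone: (Manipulate) → mode=Retreat action=A_HALT
5. evDetect: (Retreat) → mode=Standby action=A_TURN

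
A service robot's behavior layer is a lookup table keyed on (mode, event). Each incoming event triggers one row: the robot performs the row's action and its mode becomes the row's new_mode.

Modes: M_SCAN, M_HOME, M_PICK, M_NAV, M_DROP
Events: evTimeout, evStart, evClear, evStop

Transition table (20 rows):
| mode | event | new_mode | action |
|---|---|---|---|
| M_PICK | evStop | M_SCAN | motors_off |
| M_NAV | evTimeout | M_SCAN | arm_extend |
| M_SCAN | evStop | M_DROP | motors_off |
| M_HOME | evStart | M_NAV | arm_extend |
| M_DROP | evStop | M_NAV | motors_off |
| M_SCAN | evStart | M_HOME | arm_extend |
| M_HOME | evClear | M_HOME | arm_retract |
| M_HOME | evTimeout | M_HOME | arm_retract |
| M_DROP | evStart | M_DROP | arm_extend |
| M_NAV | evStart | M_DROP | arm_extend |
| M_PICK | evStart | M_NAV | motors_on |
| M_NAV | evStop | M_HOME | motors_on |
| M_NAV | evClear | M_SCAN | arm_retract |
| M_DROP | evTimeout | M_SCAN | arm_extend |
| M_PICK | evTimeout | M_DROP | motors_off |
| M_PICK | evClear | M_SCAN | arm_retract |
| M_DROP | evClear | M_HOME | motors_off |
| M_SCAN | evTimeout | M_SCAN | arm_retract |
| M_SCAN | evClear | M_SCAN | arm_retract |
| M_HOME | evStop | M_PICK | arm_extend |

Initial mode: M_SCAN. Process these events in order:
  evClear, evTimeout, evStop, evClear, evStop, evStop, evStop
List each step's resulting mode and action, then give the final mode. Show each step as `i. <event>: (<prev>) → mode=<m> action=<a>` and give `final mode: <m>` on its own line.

1. evClear: (M_SCAN) → mode=M_SCAN action=arm_retract
2. evTimeout: (M_SCAN) → mode=M_SCAN action=arm_retract
3. evStop: (M_SCAN) → mode=M_DROP action=motors_off
4. evClear: (M_DROP) → mode=M_HOME action=motors_off
5. evStop: (M_HOME) → mode=M_PICK action=arm_extend
6. evStop: (M_PICK) → mode=M_SCAN action=motors_off
7. evStop: (M_SCAN) → mode=M_DROP action=motors_off

final mode: M_DROP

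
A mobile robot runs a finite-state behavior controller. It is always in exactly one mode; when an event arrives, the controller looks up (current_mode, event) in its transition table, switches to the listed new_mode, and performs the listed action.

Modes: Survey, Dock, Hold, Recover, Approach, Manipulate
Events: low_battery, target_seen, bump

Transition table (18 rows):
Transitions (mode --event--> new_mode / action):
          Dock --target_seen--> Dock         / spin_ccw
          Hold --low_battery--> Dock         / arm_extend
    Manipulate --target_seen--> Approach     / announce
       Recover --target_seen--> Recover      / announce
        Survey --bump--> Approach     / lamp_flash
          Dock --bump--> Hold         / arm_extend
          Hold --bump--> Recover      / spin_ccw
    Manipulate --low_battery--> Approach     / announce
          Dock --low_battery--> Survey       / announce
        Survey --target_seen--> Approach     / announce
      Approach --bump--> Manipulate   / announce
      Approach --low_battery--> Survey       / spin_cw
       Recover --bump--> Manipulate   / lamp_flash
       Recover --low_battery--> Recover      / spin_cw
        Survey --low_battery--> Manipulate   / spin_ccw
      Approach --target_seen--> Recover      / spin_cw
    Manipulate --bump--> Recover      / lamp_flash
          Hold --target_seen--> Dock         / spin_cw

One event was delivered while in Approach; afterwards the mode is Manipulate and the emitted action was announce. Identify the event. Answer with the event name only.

try low_battery: (Approach, low_battery) → (Survey, spin_cw)
try target_seen: (Approach, target_seen) → (Recover, spin_cw)
try bump: (Approach, bump) → (Manipulate, announce)  ← matches

bump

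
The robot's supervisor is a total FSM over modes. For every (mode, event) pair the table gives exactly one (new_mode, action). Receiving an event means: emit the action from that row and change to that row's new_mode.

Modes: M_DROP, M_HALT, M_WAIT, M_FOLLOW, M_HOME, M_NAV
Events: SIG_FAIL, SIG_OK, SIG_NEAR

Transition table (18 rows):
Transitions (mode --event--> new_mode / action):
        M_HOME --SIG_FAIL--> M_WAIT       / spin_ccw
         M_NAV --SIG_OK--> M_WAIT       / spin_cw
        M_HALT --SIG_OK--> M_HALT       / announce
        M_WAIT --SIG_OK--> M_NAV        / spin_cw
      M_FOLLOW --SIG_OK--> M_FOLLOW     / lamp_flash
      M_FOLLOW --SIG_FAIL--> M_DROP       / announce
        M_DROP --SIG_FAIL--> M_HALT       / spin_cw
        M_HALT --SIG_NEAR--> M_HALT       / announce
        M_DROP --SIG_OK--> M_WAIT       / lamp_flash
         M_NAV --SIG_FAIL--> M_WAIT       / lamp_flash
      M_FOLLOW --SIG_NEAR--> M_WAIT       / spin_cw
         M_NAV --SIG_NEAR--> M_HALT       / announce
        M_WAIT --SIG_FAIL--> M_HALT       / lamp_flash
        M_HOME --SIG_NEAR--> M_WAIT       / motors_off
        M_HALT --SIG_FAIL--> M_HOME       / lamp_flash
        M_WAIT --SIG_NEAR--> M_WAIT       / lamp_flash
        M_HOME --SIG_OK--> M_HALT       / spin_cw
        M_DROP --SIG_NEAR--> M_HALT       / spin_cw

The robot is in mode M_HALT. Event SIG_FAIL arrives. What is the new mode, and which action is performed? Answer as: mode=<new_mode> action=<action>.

mode=M_HOME action=lamp_flash

current mode = M_HALT; filter table to that mode:
  (M_HALT, SIG_OK) → (M_HALT, announce)
  (M_HALT, SIG_NEAR) → (M_HALT, announce)
  (M_HALT, SIG_FAIL) → (M_HOME, lamp_flash)  ← event matches
event = SIG_FAIL selects (M_HOME, lamp_flash)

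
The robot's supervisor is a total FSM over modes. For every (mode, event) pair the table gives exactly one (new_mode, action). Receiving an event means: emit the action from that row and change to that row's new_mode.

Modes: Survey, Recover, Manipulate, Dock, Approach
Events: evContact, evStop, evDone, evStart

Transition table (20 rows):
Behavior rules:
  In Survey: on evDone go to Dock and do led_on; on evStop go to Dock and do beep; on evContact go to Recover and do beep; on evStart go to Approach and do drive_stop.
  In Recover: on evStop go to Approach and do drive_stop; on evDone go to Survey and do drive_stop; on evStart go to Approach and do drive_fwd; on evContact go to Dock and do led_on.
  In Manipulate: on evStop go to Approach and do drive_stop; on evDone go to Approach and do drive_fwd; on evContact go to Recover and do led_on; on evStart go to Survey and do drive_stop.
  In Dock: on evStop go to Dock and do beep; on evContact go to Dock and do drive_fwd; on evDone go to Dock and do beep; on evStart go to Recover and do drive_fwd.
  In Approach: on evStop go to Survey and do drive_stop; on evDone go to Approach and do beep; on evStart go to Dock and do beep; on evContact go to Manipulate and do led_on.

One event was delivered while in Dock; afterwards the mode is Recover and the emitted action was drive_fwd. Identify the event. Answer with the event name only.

try evContact: (Dock, evContact) → (Dock, drive_fwd)
try evStop: (Dock, evStop) → (Dock, beep)
try evDone: (Dock, evDone) → (Dock, beep)
try evStart: (Dock, evStart) → (Recover, drive_fwd)  ← matches

evStart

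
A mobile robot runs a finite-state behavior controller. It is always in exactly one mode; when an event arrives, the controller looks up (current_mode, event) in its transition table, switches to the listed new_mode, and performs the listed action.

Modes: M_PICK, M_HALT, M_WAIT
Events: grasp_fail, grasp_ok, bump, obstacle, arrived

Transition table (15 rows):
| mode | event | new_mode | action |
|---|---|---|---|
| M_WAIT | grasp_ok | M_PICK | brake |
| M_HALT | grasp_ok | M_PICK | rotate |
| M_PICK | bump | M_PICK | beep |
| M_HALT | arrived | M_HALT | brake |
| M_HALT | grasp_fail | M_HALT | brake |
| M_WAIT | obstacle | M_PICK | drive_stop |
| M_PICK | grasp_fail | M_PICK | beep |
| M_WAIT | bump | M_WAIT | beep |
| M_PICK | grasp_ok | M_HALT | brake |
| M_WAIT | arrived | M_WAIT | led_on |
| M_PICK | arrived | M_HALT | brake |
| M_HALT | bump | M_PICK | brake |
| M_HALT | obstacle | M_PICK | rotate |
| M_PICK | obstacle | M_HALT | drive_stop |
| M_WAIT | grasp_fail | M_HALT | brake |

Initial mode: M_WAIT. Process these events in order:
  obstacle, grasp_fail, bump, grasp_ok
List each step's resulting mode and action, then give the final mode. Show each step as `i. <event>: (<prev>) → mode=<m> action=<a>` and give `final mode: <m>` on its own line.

final mode: M_HALT

1. obstacle: (M_WAIT) → mode=M_PICK action=drive_stop
2. grasp_fail: (M_PICK) → mode=M_PICK action=beep
3. bump: (M_PICK) → mode=M_PICK action=beep
4. grasp_ok: (M_PICK) → mode=M_HALT action=brake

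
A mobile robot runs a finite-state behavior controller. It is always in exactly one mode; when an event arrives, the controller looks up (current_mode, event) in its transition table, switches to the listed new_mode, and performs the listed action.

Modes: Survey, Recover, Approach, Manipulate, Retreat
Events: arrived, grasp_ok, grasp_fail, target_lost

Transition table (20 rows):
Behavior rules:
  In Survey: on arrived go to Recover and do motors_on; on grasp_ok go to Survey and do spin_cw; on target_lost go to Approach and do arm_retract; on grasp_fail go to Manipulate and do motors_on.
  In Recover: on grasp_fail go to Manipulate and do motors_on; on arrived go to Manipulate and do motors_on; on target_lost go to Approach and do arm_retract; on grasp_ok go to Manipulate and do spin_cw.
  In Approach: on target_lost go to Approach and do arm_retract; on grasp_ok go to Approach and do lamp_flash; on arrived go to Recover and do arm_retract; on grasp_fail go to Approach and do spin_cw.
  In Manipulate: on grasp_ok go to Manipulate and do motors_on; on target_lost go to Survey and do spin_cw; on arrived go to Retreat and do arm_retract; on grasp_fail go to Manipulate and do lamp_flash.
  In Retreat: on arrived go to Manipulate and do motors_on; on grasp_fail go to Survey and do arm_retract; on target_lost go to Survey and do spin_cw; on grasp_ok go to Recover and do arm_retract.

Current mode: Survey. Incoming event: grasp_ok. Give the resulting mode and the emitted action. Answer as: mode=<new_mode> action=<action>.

current mode = Survey; filter table to that mode:
  (Survey, arrived) → (Recover, motors_on)
  (Survey, grasp_ok) → (Survey, spin_cw)  ← event matches
  (Survey, target_lost) → (Approach, arm_retract)
  (Survey, grasp_fail) → (Manipulate, motors_on)
event = grasp_ok selects (Survey, spin_cw)

mode=Survey action=spin_cw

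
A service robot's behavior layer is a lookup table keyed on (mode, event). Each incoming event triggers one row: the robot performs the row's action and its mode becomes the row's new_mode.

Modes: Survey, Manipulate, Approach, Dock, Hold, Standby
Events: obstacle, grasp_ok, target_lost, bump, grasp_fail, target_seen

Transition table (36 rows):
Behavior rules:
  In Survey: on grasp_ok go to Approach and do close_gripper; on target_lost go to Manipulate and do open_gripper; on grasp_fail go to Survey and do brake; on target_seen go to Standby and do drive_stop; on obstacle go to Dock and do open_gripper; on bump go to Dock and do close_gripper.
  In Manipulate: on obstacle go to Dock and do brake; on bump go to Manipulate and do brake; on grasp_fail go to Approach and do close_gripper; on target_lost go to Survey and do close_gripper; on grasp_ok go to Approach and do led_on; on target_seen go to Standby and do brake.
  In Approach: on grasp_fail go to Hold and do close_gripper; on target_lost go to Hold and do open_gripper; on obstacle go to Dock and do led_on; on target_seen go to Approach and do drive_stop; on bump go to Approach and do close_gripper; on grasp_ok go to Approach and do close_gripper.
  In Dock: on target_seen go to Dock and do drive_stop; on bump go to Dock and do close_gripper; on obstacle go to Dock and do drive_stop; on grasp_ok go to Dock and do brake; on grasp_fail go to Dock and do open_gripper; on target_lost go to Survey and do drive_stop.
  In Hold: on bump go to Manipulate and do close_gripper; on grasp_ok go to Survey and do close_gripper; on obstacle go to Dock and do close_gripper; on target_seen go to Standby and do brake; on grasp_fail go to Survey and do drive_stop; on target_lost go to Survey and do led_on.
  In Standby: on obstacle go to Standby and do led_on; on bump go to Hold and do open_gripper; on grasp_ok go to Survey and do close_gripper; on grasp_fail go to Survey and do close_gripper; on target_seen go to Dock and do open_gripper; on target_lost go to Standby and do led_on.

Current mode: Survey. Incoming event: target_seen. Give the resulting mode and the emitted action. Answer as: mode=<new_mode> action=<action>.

mode=Standby action=drive_stop

current mode = Survey; filter table to that mode:
  (Survey, grasp_ok) → (Approach, close_gripper)
  (Survey, target_lost) → (Manipulate, open_gripper)
  (Survey, grasp_fail) → (Survey, brake)
  (Survey, target_seen) → (Standby, drive_stop)  ← event matches
  (Survey, obstacle) → (Dock, open_gripper)
  (Survey, bump) → (Dock, close_gripper)
event = target_seen selects (Standby, drive_stop)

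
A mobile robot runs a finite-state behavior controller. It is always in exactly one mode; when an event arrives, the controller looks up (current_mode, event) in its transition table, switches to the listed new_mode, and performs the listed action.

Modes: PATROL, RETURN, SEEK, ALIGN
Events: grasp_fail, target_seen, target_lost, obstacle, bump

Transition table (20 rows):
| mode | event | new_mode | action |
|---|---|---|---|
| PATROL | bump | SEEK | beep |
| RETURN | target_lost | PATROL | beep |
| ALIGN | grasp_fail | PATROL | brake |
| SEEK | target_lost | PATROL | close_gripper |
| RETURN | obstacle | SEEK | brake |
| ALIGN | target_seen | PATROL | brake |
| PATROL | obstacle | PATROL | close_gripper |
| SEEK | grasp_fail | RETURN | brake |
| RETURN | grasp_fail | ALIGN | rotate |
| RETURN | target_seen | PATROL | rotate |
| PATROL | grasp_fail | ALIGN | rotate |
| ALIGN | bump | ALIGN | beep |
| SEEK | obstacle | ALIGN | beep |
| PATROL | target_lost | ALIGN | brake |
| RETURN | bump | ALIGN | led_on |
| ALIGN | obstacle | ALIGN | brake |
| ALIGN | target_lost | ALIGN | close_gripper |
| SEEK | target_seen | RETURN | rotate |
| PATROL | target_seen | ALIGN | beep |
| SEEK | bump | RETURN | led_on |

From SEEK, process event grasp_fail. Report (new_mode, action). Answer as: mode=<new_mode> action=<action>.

mode=RETURN action=brake

current mode = SEEK; filter table to that mode:
  (SEEK, target_lost) → (PATROL, close_gripper)
  (SEEK, grasp_fail) → (RETURN, brake)  ← event matches
  (SEEK, obstacle) → (ALIGN, beep)
  (SEEK, target_seen) → (RETURN, rotate)
  (SEEK, bump) → (RETURN, led_on)
event = grasp_fail selects (RETURN, brake)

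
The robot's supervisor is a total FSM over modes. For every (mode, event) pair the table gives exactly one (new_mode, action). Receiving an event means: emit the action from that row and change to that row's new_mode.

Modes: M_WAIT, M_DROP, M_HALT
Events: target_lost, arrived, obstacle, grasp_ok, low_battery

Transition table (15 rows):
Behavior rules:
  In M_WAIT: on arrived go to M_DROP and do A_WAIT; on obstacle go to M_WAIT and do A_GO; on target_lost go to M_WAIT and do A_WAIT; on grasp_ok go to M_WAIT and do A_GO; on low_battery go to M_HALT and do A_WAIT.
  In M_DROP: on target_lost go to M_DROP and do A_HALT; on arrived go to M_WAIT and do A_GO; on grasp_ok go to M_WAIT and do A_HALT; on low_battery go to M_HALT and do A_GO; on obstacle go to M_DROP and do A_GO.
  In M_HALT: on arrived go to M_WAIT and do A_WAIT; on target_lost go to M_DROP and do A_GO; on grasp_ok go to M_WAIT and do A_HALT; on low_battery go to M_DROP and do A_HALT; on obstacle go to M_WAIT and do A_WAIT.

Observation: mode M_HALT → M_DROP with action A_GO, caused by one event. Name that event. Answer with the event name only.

try target_lost: (M_HALT, target_lost) → (M_DROP, A_GO)  ← matches
try arrived: (M_HALT, arrived) → (M_WAIT, A_WAIT)
try obstacle: (M_HALT, obstacle) → (M_WAIT, A_WAIT)
try grasp_ok: (M_HALT, grasp_ok) → (M_WAIT, A_HALT)
try low_battery: (M_HALT, low_battery) → (M_DROP, A_HALT)

target_lost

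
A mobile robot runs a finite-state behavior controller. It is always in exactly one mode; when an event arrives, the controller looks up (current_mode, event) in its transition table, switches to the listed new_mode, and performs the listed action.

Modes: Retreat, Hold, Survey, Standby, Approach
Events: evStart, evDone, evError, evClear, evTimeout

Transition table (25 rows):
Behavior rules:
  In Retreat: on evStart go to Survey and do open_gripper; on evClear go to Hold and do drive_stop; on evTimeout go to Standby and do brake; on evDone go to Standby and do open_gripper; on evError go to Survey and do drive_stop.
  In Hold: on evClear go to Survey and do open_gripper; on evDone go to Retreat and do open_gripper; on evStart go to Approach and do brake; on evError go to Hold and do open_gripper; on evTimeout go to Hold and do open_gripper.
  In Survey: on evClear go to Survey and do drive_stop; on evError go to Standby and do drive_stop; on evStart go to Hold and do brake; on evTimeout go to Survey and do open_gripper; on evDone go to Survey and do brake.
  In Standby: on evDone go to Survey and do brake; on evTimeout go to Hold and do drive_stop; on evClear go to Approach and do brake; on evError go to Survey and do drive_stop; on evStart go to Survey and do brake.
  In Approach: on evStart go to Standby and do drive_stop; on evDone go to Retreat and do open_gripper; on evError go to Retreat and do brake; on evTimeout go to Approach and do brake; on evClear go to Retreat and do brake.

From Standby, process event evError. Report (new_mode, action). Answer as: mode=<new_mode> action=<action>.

mode=Survey action=drive_stop

current mode = Standby; filter table to that mode:
  (Standby, evDone) → (Survey, brake)
  (Standby, evTimeout) → (Hold, drive_stop)
  (Standby, evClear) → (Approach, brake)
  (Standby, evError) → (Survey, drive_stop)  ← event matches
  (Standby, evStart) → (Survey, brake)
event = evError selects (Survey, drive_stop)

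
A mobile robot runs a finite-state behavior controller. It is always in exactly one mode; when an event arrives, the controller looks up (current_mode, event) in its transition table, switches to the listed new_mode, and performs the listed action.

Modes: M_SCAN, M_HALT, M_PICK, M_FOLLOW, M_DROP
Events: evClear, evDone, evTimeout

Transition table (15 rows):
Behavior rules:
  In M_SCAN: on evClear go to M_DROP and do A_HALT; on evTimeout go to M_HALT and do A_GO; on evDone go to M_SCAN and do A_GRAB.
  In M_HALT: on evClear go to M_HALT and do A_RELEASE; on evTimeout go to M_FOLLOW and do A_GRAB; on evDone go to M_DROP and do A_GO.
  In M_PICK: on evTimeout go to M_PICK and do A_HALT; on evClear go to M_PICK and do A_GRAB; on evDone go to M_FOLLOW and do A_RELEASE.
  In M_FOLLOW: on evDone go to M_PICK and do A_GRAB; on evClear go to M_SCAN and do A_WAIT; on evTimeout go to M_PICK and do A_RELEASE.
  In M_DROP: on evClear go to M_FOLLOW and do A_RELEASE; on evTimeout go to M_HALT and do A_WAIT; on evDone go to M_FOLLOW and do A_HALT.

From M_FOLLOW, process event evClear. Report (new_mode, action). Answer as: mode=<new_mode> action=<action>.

mode=M_SCAN action=A_WAIT

current mode = M_FOLLOW; filter table to that mode:
  (M_FOLLOW, evDone) → (M_PICK, A_GRAB)
  (M_FOLLOW, evClear) → (M_SCAN, A_WAIT)  ← event matches
  (M_FOLLOW, evTimeout) → (M_PICK, A_RELEASE)
event = evClear selects (M_SCAN, A_WAIT)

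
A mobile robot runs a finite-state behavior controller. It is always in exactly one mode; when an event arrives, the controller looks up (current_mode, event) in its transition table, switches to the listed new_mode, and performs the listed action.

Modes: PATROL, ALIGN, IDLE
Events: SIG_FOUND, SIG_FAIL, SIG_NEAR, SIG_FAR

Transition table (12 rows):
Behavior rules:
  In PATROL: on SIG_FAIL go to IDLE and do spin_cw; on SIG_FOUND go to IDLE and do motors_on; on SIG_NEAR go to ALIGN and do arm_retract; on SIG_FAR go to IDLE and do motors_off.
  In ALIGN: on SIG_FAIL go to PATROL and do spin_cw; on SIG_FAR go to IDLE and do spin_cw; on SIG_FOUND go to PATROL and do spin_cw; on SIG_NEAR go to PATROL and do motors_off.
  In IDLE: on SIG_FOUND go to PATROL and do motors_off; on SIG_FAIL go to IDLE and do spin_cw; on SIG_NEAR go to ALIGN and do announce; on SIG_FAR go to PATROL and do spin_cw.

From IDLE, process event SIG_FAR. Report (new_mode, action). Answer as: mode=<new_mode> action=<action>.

current mode = IDLE; filter table to that mode:
  (IDLE, SIG_FOUND) → (PATROL, motors_off)
  (IDLE, SIG_FAIL) → (IDLE, spin_cw)
  (IDLE, SIG_NEAR) → (ALIGN, announce)
  (IDLE, SIG_FAR) → (PATROL, spin_cw)  ← event matches
event = SIG_FAR selects (PATROL, spin_cw)

mode=PATROL action=spin_cw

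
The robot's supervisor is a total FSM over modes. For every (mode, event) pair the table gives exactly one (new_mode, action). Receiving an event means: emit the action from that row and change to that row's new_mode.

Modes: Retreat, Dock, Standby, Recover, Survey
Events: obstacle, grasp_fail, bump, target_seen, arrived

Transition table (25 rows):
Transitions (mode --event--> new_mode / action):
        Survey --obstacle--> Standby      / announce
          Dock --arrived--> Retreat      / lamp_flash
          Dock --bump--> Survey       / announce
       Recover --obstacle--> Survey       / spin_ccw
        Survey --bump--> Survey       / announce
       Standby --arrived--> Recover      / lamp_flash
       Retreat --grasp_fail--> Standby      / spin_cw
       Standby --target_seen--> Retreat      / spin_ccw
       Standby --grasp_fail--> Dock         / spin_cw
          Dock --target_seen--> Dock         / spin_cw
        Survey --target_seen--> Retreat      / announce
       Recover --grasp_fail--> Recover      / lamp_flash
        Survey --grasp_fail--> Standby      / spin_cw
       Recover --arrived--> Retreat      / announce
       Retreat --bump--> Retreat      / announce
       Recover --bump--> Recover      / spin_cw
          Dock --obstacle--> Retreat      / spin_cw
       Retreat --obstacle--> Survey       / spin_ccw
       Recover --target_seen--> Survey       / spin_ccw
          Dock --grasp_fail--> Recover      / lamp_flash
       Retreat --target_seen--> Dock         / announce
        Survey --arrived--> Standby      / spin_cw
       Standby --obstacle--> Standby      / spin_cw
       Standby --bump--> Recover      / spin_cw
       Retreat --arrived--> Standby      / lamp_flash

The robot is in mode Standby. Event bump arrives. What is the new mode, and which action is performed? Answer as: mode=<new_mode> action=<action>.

current mode = Standby; filter table to that mode:
  (Standby, arrived) → (Recover, lamp_flash)
  (Standby, target_seen) → (Retreat, spin_ccw)
  (Standby, grasp_fail) → (Dock, spin_cw)
  (Standby, obstacle) → (Standby, spin_cw)
  (Standby, bump) → (Recover, spin_cw)  ← event matches
event = bump selects (Recover, spin_cw)

mode=Recover action=spin_cw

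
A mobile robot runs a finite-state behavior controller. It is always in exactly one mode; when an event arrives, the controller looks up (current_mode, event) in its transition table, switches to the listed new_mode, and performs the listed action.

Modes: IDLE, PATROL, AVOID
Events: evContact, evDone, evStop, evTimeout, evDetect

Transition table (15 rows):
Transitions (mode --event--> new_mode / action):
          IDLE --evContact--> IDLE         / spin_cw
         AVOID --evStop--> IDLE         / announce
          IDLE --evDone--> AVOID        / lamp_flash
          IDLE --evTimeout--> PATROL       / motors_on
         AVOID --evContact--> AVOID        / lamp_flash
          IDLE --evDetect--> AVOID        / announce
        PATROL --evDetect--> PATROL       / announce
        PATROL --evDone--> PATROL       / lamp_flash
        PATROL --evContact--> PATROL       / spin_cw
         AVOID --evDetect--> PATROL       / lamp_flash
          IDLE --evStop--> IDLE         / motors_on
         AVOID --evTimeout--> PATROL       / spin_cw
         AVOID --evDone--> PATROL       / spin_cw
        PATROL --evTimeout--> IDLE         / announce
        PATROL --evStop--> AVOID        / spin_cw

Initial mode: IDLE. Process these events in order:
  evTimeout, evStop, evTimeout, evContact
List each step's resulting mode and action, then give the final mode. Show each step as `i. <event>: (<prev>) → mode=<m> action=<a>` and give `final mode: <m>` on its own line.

final mode: PATROL

1. evTimeout: (IDLE) → mode=PATROL action=motors_on
2. evStop: (PATROL) → mode=AVOID action=spin_cw
3. evTimeout: (AVOID) → mode=PATROL action=spin_cw
4. evContact: (PATROL) → mode=PATROL action=spin_cw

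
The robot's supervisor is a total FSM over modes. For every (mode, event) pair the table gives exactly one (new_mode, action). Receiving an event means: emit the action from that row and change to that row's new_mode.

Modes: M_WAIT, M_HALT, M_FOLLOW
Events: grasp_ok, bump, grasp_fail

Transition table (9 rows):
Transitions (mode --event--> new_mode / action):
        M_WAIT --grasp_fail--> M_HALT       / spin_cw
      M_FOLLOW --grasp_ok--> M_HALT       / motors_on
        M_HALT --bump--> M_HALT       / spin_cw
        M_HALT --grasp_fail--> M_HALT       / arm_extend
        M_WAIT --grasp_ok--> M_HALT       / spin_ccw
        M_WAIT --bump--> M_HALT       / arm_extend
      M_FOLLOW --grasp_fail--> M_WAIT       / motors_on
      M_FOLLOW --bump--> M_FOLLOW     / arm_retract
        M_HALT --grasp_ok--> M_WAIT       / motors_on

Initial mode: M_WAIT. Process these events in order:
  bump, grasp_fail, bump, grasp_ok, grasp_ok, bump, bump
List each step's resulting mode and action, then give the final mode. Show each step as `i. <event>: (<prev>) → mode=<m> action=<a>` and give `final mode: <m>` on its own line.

1. bump: (M_WAIT) → mode=M_HALT action=arm_extend
2. grasp_fail: (M_HALT) → mode=M_HALT action=arm_extend
3. bump: (M_HALT) → mode=M_HALT action=spin_cw
4. grasp_ok: (M_HALT) → mode=M_WAIT action=motors_on
5. grasp_ok: (M_WAIT) → mode=M_HALT action=spin_ccw
6. bump: (M_HALT) → mode=M_HALT action=spin_cw
7. bump: (M_HALT) → mode=M_HALT action=spin_cw

final mode: M_HALT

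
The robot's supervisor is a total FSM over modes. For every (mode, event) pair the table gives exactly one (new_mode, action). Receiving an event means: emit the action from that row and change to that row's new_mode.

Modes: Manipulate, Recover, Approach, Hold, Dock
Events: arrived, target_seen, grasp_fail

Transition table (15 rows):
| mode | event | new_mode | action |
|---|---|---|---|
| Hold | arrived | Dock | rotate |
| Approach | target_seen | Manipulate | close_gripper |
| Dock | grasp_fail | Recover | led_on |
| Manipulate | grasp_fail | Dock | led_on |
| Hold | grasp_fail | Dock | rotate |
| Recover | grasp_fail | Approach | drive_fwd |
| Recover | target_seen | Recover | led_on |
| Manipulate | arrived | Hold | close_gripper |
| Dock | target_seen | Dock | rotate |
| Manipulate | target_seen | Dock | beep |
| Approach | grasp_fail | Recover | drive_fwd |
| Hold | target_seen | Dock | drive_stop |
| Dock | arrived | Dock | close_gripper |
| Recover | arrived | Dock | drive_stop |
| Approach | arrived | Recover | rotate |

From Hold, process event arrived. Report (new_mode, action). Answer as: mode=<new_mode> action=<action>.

current mode = Hold; filter table to that mode:
  (Hold, arrived) → (Dock, rotate)  ← event matches
  (Hold, grasp_fail) → (Dock, rotate)
  (Hold, target_seen) → (Dock, drive_stop)
event = arrived selects (Dock, rotate)

mode=Dock action=rotate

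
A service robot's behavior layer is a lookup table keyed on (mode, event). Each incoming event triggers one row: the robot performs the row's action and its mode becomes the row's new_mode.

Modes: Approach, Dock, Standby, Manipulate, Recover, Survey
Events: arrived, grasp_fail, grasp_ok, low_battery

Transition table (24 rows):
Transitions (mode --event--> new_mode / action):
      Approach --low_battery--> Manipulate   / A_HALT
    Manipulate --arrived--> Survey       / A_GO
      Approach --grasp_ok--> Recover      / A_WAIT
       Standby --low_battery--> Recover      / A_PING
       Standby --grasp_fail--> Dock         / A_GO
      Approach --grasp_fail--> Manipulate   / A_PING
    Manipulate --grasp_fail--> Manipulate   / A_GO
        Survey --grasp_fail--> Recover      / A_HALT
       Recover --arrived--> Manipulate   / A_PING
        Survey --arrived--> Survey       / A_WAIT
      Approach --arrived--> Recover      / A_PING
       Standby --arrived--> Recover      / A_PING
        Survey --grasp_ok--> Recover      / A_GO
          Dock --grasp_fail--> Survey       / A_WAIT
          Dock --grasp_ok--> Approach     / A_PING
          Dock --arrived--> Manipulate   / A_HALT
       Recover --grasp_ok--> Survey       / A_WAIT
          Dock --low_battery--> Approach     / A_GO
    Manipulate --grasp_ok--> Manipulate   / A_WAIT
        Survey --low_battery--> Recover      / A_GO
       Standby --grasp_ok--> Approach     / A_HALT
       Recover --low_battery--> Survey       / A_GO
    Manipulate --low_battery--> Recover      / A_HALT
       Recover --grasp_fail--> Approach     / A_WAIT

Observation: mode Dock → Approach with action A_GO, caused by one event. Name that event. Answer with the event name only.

low_battery

try arrived: (Dock, arrived) → (Manipulate, A_HALT)
try grasp_fail: (Dock, grasp_fail) → (Survey, A_WAIT)
try grasp_ok: (Dock, grasp_ok) → (Approach, A_PING)
try low_battery: (Dock, low_battery) → (Approach, A_GO)  ← matches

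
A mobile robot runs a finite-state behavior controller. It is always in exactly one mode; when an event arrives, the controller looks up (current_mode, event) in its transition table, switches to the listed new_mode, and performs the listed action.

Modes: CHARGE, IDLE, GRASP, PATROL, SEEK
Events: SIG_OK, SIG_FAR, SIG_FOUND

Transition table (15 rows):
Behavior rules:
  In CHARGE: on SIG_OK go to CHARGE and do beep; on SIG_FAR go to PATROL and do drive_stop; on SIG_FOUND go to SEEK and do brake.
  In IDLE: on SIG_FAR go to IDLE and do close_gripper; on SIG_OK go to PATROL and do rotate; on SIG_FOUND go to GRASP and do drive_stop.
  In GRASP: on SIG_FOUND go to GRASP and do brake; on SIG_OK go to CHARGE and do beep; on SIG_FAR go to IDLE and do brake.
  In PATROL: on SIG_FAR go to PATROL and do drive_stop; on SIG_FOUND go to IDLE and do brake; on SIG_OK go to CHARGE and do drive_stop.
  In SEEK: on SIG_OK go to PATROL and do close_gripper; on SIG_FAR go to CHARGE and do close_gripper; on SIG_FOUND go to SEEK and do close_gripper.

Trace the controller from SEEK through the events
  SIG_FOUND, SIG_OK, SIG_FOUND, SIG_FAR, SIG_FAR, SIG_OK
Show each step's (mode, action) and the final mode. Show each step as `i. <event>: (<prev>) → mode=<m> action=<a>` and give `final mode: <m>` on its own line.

1. SIG_FOUND: (SEEK) → mode=SEEK action=close_gripper
2. SIG_OK: (SEEK) → mode=PATROL action=close_gripper
3. SIG_FOUND: (PATROL) → mode=IDLE action=brake
4. SIG_FAR: (IDLE) → mode=IDLE action=close_gripper
5. SIG_FAR: (IDLE) → mode=IDLE action=close_gripper
6. SIG_OK: (IDLE) → mode=PATROL action=rotate

final mode: PATROL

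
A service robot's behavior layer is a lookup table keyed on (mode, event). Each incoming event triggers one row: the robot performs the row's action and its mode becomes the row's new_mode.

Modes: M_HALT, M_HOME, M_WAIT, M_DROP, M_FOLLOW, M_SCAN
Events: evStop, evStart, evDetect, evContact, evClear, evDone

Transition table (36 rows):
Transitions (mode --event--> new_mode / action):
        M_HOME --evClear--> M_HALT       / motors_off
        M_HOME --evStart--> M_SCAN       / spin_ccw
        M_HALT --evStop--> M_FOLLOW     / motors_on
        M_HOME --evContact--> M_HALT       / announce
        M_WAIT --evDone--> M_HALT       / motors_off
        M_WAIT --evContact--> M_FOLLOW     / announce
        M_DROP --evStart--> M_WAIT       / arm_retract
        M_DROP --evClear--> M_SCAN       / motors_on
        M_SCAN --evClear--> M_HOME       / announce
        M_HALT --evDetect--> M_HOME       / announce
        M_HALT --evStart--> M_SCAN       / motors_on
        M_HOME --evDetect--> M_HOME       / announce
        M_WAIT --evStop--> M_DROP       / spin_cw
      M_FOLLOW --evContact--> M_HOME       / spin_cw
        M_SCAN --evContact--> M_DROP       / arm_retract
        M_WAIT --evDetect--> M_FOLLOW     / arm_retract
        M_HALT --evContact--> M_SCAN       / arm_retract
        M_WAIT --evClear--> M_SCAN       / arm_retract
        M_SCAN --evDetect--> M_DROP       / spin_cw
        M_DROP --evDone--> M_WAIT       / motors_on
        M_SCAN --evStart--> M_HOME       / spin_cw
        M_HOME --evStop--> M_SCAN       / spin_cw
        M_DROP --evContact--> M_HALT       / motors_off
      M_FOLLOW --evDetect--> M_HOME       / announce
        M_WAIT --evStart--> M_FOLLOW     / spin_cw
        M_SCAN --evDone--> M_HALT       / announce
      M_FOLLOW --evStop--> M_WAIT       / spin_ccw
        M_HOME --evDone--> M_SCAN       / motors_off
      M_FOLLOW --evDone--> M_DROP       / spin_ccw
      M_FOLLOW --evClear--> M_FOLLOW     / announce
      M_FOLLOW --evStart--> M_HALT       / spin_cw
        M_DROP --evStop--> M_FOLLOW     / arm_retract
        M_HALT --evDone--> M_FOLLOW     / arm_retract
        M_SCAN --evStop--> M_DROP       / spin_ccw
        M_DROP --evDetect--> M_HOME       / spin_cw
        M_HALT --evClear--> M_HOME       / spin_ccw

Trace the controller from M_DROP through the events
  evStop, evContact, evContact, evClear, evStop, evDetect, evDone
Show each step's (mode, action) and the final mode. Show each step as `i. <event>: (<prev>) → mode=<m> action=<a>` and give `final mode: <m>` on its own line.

1. evStop: (M_DROP) → mode=M_FOLLOW action=arm_retract
2. evContact: (M_FOLLOW) → mode=M_HOME action=spin_cw
3. evContact: (M_HOME) → mode=M_HALT action=announce
4. evClear: (M_HALT) → mode=M_HOME action=spin_ccw
5. evStop: (M_HOME) → mode=M_SCAN action=spin_cw
6. evDetect: (M_SCAN) → mode=M_DROP action=spin_cw
7. evDone: (M_DROP) → mode=M_WAIT action=motors_on

final mode: M_WAIT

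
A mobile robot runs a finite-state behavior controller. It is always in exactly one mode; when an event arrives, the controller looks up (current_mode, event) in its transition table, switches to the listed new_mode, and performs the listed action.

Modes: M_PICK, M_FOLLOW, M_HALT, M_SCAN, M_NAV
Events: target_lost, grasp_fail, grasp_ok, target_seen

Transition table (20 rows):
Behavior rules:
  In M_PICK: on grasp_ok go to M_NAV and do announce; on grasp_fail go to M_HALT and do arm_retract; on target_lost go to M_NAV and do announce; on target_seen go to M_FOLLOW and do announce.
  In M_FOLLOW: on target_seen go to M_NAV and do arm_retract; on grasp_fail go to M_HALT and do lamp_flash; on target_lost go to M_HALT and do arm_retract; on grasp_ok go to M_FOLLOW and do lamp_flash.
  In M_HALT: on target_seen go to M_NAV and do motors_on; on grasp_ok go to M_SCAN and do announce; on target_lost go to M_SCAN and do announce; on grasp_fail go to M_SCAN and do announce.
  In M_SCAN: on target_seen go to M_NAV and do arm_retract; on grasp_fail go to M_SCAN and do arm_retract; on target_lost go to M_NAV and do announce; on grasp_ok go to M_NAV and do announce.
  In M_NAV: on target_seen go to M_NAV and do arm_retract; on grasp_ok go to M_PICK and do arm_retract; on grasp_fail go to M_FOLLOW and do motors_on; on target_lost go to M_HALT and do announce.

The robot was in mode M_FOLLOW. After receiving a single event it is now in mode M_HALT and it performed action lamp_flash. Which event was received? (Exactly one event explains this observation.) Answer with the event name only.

try target_lost: (M_FOLLOW, target_lost) → (M_HALT, arm_retract)
try grasp_fail: (M_FOLLOW, grasp_fail) → (M_HALT, lamp_flash)  ← matches
try grasp_ok: (M_FOLLOW, grasp_ok) → (M_FOLLOW, lamp_flash)
try target_seen: (M_FOLLOW, target_seen) → (M_NAV, arm_retract)

grasp_fail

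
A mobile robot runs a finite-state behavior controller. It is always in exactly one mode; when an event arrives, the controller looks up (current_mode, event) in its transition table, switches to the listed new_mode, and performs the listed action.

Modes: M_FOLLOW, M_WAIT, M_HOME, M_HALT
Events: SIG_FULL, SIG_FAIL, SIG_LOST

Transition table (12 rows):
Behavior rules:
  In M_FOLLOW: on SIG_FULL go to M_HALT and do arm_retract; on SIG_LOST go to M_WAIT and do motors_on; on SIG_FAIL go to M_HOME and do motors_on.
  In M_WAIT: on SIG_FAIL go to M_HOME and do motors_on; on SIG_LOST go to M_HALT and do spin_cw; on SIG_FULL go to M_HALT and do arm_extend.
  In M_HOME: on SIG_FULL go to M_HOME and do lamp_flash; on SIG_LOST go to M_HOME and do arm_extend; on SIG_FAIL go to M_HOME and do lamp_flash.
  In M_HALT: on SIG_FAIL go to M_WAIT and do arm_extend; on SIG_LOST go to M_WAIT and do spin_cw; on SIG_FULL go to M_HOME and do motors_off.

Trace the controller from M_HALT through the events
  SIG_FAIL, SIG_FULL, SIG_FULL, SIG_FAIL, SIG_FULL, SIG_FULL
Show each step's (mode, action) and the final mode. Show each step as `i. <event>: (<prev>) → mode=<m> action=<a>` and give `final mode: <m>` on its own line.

final mode: M_HOME

1. SIG_FAIL: (M_HALT) → mode=M_WAIT action=arm_extend
2. SIG_FULL: (M_WAIT) → mode=M_HALT action=arm_extend
3. SIG_FULL: (M_HALT) → mode=M_HOME action=motors_off
4. SIG_FAIL: (M_HOME) → mode=M_HOME action=lamp_flash
5. SIG_FULL: (M_HOME) → mode=M_HOME action=lamp_flash
6. SIG_FULL: (M_HOME) → mode=M_HOME action=lamp_flash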